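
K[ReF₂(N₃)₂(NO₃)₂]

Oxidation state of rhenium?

+5

1 potassium outside the brackets (+1 each) → the complex ion is 1−.
Ligand charges: 2×NO3 = -2; 2×F = -2; 2×N3 = -2; sum -6.
Re + (-6) = 1− ⇒ Re is +5.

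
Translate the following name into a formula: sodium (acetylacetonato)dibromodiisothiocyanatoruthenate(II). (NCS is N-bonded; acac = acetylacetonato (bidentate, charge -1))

Ligands: 2 bromo (Br, -1), 2 isothiocyanato (NCS, -1), 1 acetylacetonato (acac, -1). Ligand charge sum = -5.
With Ru in oxidation state +2, the complex ion is [Ru...]^3−.
Charge balance with sodium (+1) requires 1 complex ion per 3 sodium.

Na3[Ru(acac)Br2(NCS)2]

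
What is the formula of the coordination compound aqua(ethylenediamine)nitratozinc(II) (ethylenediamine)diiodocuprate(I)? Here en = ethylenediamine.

[Zn(en)(H2O)(NO3)][Cu(en)I2]

Cation [Zn…]: ligand charges -1, Zn(II) ⇒ ion charge 1+.
Anion [Cu…]: ligand charges -2, Cu(I) ⇒ ion charge 1−.
One 1+ cation balances one 1− anion.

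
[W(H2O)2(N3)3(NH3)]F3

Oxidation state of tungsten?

+6

3 fluoride outside the brackets (-1 each) → the complex ion is 3+.
Ligand charges: 1×NH3 neutral; 3×N3 = -3; 2×H2O neutral; sum -3.
W + (-3) = 3+ ⇒ W is +6.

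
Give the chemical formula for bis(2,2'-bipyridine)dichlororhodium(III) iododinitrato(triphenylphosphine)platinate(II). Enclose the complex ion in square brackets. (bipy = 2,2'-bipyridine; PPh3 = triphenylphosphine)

[Rh(bipy)2Cl2][PtI(NO3)2(PPh3)]

Cation [Rh…]: ligand charges -2, Rh(III) ⇒ ion charge 1+.
Anion [Pt…]: ligand charges -3, Pt(II) ⇒ ion charge 1−.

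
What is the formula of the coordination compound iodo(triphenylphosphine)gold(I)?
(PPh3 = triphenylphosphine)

[AuI(PPh3)]

Ligands: 1 iodo (I, -1), 1 triphenylphosphine (PPh3, neutral). Ligand charge sum = -1.
With Au in oxidation state +1, the complex ion is [Au...].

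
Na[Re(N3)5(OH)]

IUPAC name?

The 1 sodium counter-ion carries a total charge of +1, so each complex ion is 1−.
Ligand charges: 5×azido (-1 each), 1×hydroxo (-1 each); total -6. So Re + (-6) = 1−, giving Re = +5.
The complex ion is anionic, so rhenium takes the -ate form rhenate(V).

sodium pentaazidohydroxorhenate(V)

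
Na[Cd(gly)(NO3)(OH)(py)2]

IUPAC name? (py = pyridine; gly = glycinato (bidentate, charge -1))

The 1 sodium counter-ion carries a total charge of +1, so each complex ion is 1−.
Ligand charges: 1×nitrato (-1 each), 1×hydroxo (-1 each), 2×pyridine (neutral), 1×glycinato (-1 each); total -3. So Cd + (-3) = 1−, giving Cd = +2.
Ligands are named alphabetically: glycinato before hydroxo before nitrato before pyridine.
The complex ion is anionic, so cadmium takes the -ate form cadmate(II).

sodium (glycinato)hydroxonitratobis(pyridine)cadmate(II)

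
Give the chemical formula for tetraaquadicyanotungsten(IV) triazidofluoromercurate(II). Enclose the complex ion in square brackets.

Cation [W…]: ligand charges -2, W(IV) ⇒ ion charge 2+.
Anion [Hg…]: ligand charges -4, Hg(II) ⇒ ion charge 2−.
One 2+ cation balances one 2− anion.

[W(CN)2(H2O)4][HgF(N3)3]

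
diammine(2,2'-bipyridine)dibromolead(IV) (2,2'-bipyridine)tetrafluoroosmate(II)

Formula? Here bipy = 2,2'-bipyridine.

[Pb(bipy)Br2(NH3)2][Os(bipy)F4]

Cation [Pb…]: ligand charges -2, Pb(IV) ⇒ ion charge 2+.
Anion [Os…]: ligand charges -4, Os(II) ⇒ ion charge 2−.
One 2+ cation balances one 2− anion.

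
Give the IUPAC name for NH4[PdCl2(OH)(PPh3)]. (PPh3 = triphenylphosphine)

The 1 ammonium counter-ion carries a total charge of +1, so each complex ion is 1−.
Ligand charges: 2×chloro (-1 each), 1×triphenylphosphine (neutral), 1×hydroxo (-1 each); total -3. So Pd + (-3) = 1−, giving Pd = +2.
The complex ion is anionic, so palladium takes the -ate form palladate(II).

ammonium dichlorohydroxo(triphenylphosphine)palladate(II)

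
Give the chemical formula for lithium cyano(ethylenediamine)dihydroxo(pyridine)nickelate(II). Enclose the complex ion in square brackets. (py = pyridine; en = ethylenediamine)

Li[Ni(CN)(en)(OH)2(py)]

Ligands: 2 hydroxo (OH, -1), 1 pyridine (py, neutral), 1 ethylenediamine (en, neutral), 1 cyano (CN, -1). Ligand charge sum = -3.
With Ni in oxidation state +2, the complex ion is [Ni...]^1−.
Charge balance with lithium (+1) requires 1 complex ion per 1 lithium.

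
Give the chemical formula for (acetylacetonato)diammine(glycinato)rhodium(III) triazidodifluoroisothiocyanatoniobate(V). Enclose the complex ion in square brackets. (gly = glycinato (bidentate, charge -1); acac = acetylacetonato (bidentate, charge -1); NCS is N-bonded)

[Rh(acac)(gly)(NH3)2][NbF2(N3)3(NCS)]

Cation [Rh…]: ligand charges -2, Rh(III) ⇒ ion charge 1+.
Anion [Nb…]: ligand charges -6, Nb(V) ⇒ ion charge 1−.
One 1+ cation balances one 1− anion.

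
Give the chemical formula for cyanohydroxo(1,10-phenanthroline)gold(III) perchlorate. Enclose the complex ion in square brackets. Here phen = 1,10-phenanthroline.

[Au(CN)(OH)(phen)]ClO4

Ligands: 1 hydroxo (OH, -1), 1 1,10-phenanthroline (phen, neutral), 1 cyano (CN, -1). Ligand charge sum = -2.
With Au in oxidation state +3, the complex ion is [Au...]^1+.
Charge balance with perchlorate (-1) requires 1 complex ion per 1 perchlorate.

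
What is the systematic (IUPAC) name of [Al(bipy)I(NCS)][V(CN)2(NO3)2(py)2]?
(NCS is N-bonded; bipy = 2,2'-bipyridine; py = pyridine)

Aluminium is always +3 in its complexes; the cation's ligand charges sum to -2, so the complex cation is 1+.
A 1:1 salt means the anion carries the equal and opposite charge, 1−.
Anion: ligand charges sum to -4; for the ion to be 1−, V = +3.

(2,2'-bipyridine)iodoisothiocyanatoaluminium(III) dicyanodinitratobis(pyridine)vanadate(III)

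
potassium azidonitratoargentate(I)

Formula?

Ligands: 1 azido (N3, -1), 1 nitrato (NO3, -1). Ligand charge sum = -2.
Charge balance with potassium (+1) requires 1 complex ion per 1 potassium.

K[Ag(N3)(NO3)]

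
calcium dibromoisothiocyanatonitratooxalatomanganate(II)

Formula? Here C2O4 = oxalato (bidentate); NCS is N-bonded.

Ligands: 1 nitrato (NO3, -1), 1 oxalato (C2O4, -2), 1 isothiocyanato (NCS, -1), 2 bromo (Br, -1). Ligand charge sum = -6.
With Mn in oxidation state +2, the complex ion is [Mn...]^4−.
Charge balance with calcium (+2) requires 1 complex ion per 2 calcium.

Ca2[MnBr2(C2O4)(NCS)(NO3)]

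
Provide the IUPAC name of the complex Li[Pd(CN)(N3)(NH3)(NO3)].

The 1 lithium counter-ion carries a total charge of +1, so each complex ion is 1−.
Ligand charges: 1×azido (-1 each), 1×cyano (-1 each), 1×ammine (neutral), 1×nitrato (-1 each); total -3. So Pd + (-3) = 1−, giving Pd = +2.
The complex ion is anionic, so palladium takes the -ate form palladate(II).

lithium ammineazidocyanonitratopalladate(II)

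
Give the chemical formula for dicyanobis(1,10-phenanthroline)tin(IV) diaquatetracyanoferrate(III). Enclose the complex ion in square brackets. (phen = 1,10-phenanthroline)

Cation [Sn…]: ligand charges -2, Sn(IV) ⇒ ion charge 2+.
Anion [Fe…]: ligand charges -4, Fe(III) ⇒ ion charge 1−.

[Sn(CN)2(phen)2][Fe(CN)4(H2O)2]2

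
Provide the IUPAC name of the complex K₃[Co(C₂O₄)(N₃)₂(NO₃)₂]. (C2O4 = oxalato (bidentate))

The 3 potassium counter-ions carry a total charge of +3, so each complex ion is 3−.
Ligand charges: 2×azido (-1 each), 1×oxalato (-2 each), 2×nitrato (-1 each); total -6. So Co + (-6) = 3−, giving Co = +3.
The complex ion is anionic, so cobalt takes the -ate form cobaltate(III).

potassium diazidodinitratooxalatocobaltate(III)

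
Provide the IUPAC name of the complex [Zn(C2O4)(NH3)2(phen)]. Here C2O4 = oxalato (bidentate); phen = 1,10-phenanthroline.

There is no counter-ion, so the complex is neutral overall.
Ligand charges: 2×ammine (neutral), 1×oxalato (-2 each), 1×1,10-phenanthroline (neutral); total -2. So Zn + (-2) = 0, giving Zn = +2.
Ligands are named alphabetically: ammine before oxalato before phenanthroline.

diammineoxalato(1,10-phenanthroline)zinc(II)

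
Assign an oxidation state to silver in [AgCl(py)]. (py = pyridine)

No counter-ion: the bracketed complex is neutral.
Ligand charges: 1×py neutral; 1×Cl = -1; sum -1.
Ag + (-1) = 0 ⇒ Ag is +1.

+1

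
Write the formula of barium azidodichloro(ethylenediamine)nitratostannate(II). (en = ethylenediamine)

Ba[SnCl2(en)(N3)(NO3)]

Ligands: 1 ethylenediamine (en, neutral), 1 nitrato (NO3, -1), 1 azido (N3, -1), 2 chloro (Cl, -1). Ligand charge sum = -4.
Charge balance with barium (+2) requires 1 complex ion per 1 barium.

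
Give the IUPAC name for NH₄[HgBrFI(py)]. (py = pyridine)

The 1 ammonium counter-ion carries a total charge of +1, so each complex ion is 1−.
Ligand charges: 1×iodo (-1 each), 1×fluoro (-1 each), 1×bromo (-1 each), 1×pyridine (neutral); total -3. So Hg + (-3) = 1−, giving Hg = +2.
Ligands are named alphabetically: bromo before fluoro before iodo before pyridine.
The complex ion is anionic, so mercury takes the -ate form mercurate(II).

ammonium bromofluoroiodo(pyridine)mercurate(II)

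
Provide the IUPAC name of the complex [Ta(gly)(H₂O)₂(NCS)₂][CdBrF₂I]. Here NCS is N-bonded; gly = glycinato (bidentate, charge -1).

diaqua(glycinato)diisothiocyanatotantalum(V) bromodifluoroiodocadmate(II)

Cadmium is always +2 in its complexes; the anion's ligand charges sum to -4, so the complex anion is 2−.
A 1:1 salt means the cation carries the equal and opposite charge, 2+.
Cation: ligand charges sum to -3; for the ion to be 2+, Ta = +5.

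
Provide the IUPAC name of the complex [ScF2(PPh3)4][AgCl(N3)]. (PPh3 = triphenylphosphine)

difluorotetrakis(triphenylphosphine)scandium(III) azidochloroargentate(I)

Both ions are complex: the cation is named first with the plain metal name, the anion second with the -ate form; each ion's ligands are alphabetised independently.
Scandium is always +3 in its complexes; the cation's ligand charges sum to -2, so the complex cation is 1+.
A 1:1 salt means the anion carries the equal and opposite charge, 1−.
Anion: ligand charges sum to -2; for the ion to be 1−, Ag = +1.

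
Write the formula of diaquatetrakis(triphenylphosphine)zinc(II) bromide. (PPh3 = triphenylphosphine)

[Zn(H2O)2(PPh3)4]Br2

Ligands: 2 aqua (H2O, neutral), 4 triphenylphosphine (PPh3, neutral). Ligand charge sum = 0.
With Zn in oxidation state +2, the complex ion is [Zn...]^2+.
Charge balance with bromide (-1) requires 1 complex ion per 2 bromide.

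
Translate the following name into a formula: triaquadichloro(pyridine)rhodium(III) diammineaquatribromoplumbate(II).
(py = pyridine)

Cation [Rh…]: ligand charges -2, Rh(III) ⇒ ion charge 1+.
Anion [Pb…]: ligand charges -3, Pb(II) ⇒ ion charge 1−.
One 1+ cation balances one 1− anion.

[RhCl2(H2O)3(py)][PbBr3(H2O)(NH3)2]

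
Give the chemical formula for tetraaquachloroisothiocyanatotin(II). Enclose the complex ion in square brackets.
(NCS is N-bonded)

[SnCl(H2O)4(NCS)]

Ligands: 4 aqua (H2O, neutral), 1 chloro (Cl, -1), 1 isothiocyanato (NCS, -1). Ligand charge sum = -2.
With Sn in oxidation state +2, the complex ion is [Sn...].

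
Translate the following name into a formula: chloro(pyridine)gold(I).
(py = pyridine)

[AuCl(py)]

Ligands: 1 pyridine (py, neutral), 1 chloro (Cl, -1). Ligand charge sum = -1.
With Au in oxidation state +1, the complex ion is [Au...].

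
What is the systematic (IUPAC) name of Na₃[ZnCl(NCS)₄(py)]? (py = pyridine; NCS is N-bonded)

sodium chlorotetraisothiocyanato(pyridine)zincate(II)

The 3 sodium counter-ions carry a total charge of +3, so each complex ion is 3−.
Ligand charges: 1×chloro (-1 each), 1×pyridine (neutral), 4×isothiocyanato (-1 each); total -5. So Zn + (-5) = 3−, giving Zn = +2.
Ligands are named alphabetically: chloro before isothiocyanato before pyridine.
The complex ion is anionic, so zinc takes the -ate form zincate(II).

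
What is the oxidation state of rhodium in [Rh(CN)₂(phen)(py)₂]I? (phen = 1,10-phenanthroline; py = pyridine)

1 iodide outside the brackets (-1 each) → the complex ion is 1+.
Ligand charges: 2×CN = -2; 1×phen neutral; 2×py neutral; sum -2.
Rh + (-2) = 1+ ⇒ Rh is +3.

+3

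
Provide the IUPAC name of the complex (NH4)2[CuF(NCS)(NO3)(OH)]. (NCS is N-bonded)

ammonium fluorohydroxoisothiocyanatonitratocuprate(II)

The 2 ammonium counter-ions carry a total charge of +2, so each complex ion is 2−.
Ligand charges: 1×fluoro (-1 each), 1×nitrato (-1 each), 1×isothiocyanato (-1 each), 1×hydroxo (-1 each); total -4. So Cu + (-4) = 2−, giving Cu = +2.
Ligands are named alphabetically: fluoro before hydroxo before isothiocyanato before nitrato.
The complex ion is anionic, so copper takes the -ate form cuprate(II).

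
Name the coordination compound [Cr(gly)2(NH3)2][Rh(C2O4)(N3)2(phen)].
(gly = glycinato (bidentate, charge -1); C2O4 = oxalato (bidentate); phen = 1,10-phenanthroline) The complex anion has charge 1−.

Both ions are complex: the cation is named first with the plain metal name, the anion second with the -ate form; each ion's ligands are alphabetised independently.
The complex anion is given as 1−; its ligand charges sum to -4, so Rh = +3.
A 1:1 salt means the cation carries the equal and opposite charge, 1+.
Cation: ligand charges sum to -2; for the ion to be 1+, Cr = +3.

diamminebis(glycinato)chromium(III) diazidooxalato(1,10-phenanthroline)rhodate(III)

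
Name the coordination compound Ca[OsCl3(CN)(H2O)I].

calcium aquatrichlorocyanoiodoosmate(III)

The 1 calcium counter-ion carries a total charge of +2, so each complex ion is 2−.
Ligand charges: 1×cyano (-1 each), 1×iodo (-1 each), 1×aqua (neutral), 3×chloro (-1 each); total -5. So Os + (-5) = 2−, giving Os = +3.
Ligands are named alphabetically: aqua before chloro before cyano before iodo.
The complex ion is anionic, so osmium takes the -ate form osmate(III).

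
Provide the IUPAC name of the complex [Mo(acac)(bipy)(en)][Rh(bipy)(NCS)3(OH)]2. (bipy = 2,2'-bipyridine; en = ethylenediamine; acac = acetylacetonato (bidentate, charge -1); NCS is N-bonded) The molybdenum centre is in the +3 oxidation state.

(acetylacetonato)(2,2'-bipyridine)(ethylenediamine)molybdenum(III) (2,2'-bipyridine)hydroxotriisothiocyanatorhodate(III)

Both ions are complex: the cation is named first with the plain metal name, the anion second with the -ate form; each ion's ligands are alphabetised independently.
Mo is given as +3; the cation's ligand charges sum to -1, so the complex cation is 2+.
With 2 anions per cation, each anion must be 2/2 = 1−.
Anion: ligand charges sum to -4; for the ion to be 1−, Rh = +3.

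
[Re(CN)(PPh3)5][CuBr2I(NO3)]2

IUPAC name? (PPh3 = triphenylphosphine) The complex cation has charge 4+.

cyanopentakis(triphenylphosphine)rhenium(V) dibromoiodonitratocuprate(II)

Both ions are complex: the cation is named first with the plain metal name, the anion second with the -ate form; each ion's ligands are alphabetised independently.
The complex cation is given as 4+; its ligand charges sum to -1, so Re = +5.
With 2 anions per cation, each anion must be 4/2 = 2−.
Anion: ligand charges sum to -4; for the ion to be 2−, Cu = +2.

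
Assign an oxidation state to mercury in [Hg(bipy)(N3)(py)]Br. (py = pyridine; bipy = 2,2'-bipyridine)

1 bromide outside the brackets (-1 each) → the complex ion is 1+.
Ligand charges: 1×py neutral; 1×bipy neutral; 1×N3 = -1; sum -1.
Hg + (-1) = 1+ ⇒ Hg is +2.

+2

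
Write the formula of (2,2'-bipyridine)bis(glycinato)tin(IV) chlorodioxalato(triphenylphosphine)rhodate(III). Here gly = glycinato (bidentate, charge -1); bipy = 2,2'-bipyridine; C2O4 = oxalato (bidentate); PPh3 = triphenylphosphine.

[Sn(bipy)(gly)2][Rh(C2O4)2Cl(PPh3)]

Cation [Sn…]: ligand charges -2, Sn(IV) ⇒ ion charge 2+.
Anion [Rh…]: ligand charges -5, Rh(III) ⇒ ion charge 2−.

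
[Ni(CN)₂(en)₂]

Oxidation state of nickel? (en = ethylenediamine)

+2

No counter-ion: the bracketed complex is neutral.
Ligand charges: 2×en neutral; 2×CN = -2; sum -2.
Ni + (-2) = 0 ⇒ Ni is +2.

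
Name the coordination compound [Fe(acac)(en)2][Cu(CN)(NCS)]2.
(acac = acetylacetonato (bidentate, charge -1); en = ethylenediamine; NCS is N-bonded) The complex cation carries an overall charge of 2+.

Both ions are complex: the cation is named first with the plain metal name, the anion second with the -ate form; each ion's ligands are alphabetised independently.
The complex cation is given as 2+; its ligand charges sum to -1, so Fe = +3.
With 2 anions per cation, each anion must be 2/2 = 1−.
Anion: ligand charges sum to -2; for the ion to be 1−, Cu = +1.

(acetylacetonato)bis(ethylenediamine)iron(III) cyanoisothiocyanatocuprate(I)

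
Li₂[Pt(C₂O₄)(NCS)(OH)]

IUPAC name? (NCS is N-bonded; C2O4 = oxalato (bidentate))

The 2 lithium counter-ions carry a total charge of +2, so each complex ion is 2−.
Ligand charges: 1×isothiocyanato (-1 each), 1×hydroxo (-1 each), 1×oxalato (-2 each); total -4. So Pt + (-4) = 2−, giving Pt = +2.
Ligands are named alphabetically: hydroxo before isothiocyanato before oxalato.
The complex ion is anionic, so platinum takes the -ate form platinate(II).

lithium hydroxoisothiocyanatooxalatoplatinate(II)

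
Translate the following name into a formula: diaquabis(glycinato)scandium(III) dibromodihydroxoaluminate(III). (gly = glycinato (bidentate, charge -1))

Cation [Sc…]: ligand charges -2, Sc(III) ⇒ ion charge 1+.
Anion [Al…]: ligand charges -4, Al(III) ⇒ ion charge 1−.

[Sc(gly)2(H2O)2][AlBr2(OH)2]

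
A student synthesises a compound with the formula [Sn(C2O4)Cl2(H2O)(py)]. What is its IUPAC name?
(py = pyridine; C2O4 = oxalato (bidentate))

There is no counter-ion, so the complex is neutral overall.
Ligand charges: 1×pyridine (neutral), 1×oxalato (-2 each), 2×chloro (-1 each), 1×aqua (neutral); total -4. So Sn + (-4) = 0, giving Sn = +4.
Ligands are named alphabetically: aqua before chloro before oxalato before pyridine.

aquadichlorooxalato(pyridine)tin(IV)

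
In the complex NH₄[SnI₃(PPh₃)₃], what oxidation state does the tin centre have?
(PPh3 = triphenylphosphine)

1 ammonium outside the brackets (+1 each) → the complex ion is 1−.
Ligand charges: 3×PPh3 neutral; 3×I = -3; sum -3.
Sn + (-3) = 1− ⇒ Sn is +2.

+2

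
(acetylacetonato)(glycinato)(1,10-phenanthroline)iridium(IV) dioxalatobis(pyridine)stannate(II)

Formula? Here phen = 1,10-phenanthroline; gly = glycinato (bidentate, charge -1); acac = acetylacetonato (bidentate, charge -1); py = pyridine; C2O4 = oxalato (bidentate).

[Ir(acac)(gly)(phen)][Sn(C2O4)2(py)2]

Cation [Ir…]: ligand charges -2, Ir(IV) ⇒ ion charge 2+.
Anion [Sn…]: ligand charges -4, Sn(II) ⇒ ion charge 2−.
One 2+ cation balances one 2− anion.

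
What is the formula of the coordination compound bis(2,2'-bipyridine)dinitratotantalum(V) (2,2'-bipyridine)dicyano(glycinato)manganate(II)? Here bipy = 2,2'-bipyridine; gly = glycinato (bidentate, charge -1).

Cation [Ta…]: ligand charges -2, Ta(V) ⇒ ion charge 3+.
Anion [Mn…]: ligand charges -3, Mn(II) ⇒ ion charge 1−.
One 3+ cation requires 3 of the 1− anion.

[Ta(bipy)2(NO3)2][Mn(bipy)(CN)2(gly)]3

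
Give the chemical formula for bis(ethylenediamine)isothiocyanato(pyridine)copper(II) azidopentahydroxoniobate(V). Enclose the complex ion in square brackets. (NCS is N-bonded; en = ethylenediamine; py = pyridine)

[Cu(en)2(NCS)(py)][Nb(N3)(OH)5]

Cation [Cu…]: ligand charges -1, Cu(II) ⇒ ion charge 1+.
Anion [Nb…]: ligand charges -6, Nb(V) ⇒ ion charge 1−.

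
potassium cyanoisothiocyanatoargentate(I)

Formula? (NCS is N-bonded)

Ligands: 1 isothiocyanato (NCS, -1), 1 cyano (CN, -1). Ligand charge sum = -2.
With Ag in oxidation state +1, the complex ion is [Ag...]^1−.
Charge balance with potassium (+1) requires 1 complex ion per 1 potassium.

K[Ag(CN)(NCS)]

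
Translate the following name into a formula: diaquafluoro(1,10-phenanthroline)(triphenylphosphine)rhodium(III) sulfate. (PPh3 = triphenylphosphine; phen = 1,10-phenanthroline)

[RhF(H2O)2(phen)(PPh3)]SO4

Ligands: 1 triphenylphosphine (PPh3, neutral), 2 aqua (H2O, neutral), 1 1,10-phenanthroline (phen, neutral), 1 fluoro (F, -1). Ligand charge sum = -1.
With Rh in oxidation state +3, the complex ion is [Rh...]^2+.
Charge balance with sulfate (-2) requires 1 complex ion per 1 sulfate.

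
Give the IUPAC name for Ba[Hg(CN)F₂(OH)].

barium cyanodifluorohydroxomercurate(II)

The 1 barium counter-ion carries a total charge of +2, so each complex ion is 2−.
Ligand charges: 2×fluoro (-1 each), 1×cyano (-1 each), 1×hydroxo (-1 each); total -4. So Hg + (-4) = 2−, giving Hg = +2.
Ligands are named alphabetically: cyano before fluoro before hydroxo.
The complex ion is anionic, so mercury takes the -ate form mercurate(II).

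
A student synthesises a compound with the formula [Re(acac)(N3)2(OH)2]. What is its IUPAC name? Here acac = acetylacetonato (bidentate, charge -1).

(acetylacetonato)diazidodihydroxorhenium(V)

There is no counter-ion, so the complex is neutral overall.
Ligand charges: 2×hydroxo (-1 each), 1×acetylacetonato (-1 each), 2×azido (-1 each); total -5. So Re + (-5) = 0, giving Re = +5.
Ligands are named alphabetically: acetylacetonato before azido before hydroxo.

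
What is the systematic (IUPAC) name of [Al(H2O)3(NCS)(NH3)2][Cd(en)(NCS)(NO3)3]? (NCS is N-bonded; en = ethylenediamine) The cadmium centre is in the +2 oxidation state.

Both ions are complex: the cation is named first with the plain metal name, the anion second with the -ate form; each ion's ligands are alphabetised independently.
Cd is given as +2; the anion's ligand charges sum to -4, so the complex anion is 2−.
A 1:1 salt means the cation carries the equal and opposite charge, 2+.
Cation: ligand charges sum to -1; for the ion to be 2+, Al = +3.

diamminetriaquaisothiocyanatoaluminium(III) (ethylenediamine)isothiocyanatotrinitratocadmate(II)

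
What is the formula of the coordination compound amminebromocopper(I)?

[CuBr(NH3)]

Ligands: 1 ammine (NH3, neutral), 1 bromo (Br, -1). Ligand charge sum = -1.
With Cu in oxidation state +1, the complex ion is [Cu...].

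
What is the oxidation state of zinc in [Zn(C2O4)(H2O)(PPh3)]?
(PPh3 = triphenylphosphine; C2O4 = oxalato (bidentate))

+2

No counter-ion: the bracketed complex is neutral.
Ligand charges: 1×PPh3 neutral; 1×C2O4 = -2; 1×H2O neutral; sum -2.
Zn + (-2) = 0 ⇒ Zn is +2.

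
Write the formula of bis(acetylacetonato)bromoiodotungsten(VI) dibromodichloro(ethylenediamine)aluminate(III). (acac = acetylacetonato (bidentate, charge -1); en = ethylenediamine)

Cation [W…]: ligand charges -4, W(VI) ⇒ ion charge 2+.
Anion [Al…]: ligand charges -4, Al(III) ⇒ ion charge 1−.
One 2+ cation requires 2 of the 1− anion.

[W(acac)2BrI][AlBr2Cl2(en)]2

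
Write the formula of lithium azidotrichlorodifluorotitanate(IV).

Li2[TiCl3F2(N3)]

Ligands: 2 fluoro (F, -1), 3 chloro (Cl, -1), 1 azido (N3, -1). Ligand charge sum = -6.
With Ti in oxidation state +4, the complex ion is [Ti...]^2−.
Charge balance with lithium (+1) requires 1 complex ion per 2 lithium.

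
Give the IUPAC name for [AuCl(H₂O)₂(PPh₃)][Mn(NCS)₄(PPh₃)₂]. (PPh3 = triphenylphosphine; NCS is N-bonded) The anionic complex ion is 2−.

diaquachloro(triphenylphosphine)gold(III) tetraisothiocyanatobis(triphenylphosphine)manganate(II)

Both ions are complex: the cation is named first with the plain metal name, the anion second with the -ate form; each ion's ligands are alphabetised independently.
The complex anion is given as 2−; its ligand charges sum to -4, so Mn = +2.
A 1:1 salt means the cation carries the equal and opposite charge, 2+.
Cation: ligand charges sum to -1; for the ion to be 2+, Au = +3.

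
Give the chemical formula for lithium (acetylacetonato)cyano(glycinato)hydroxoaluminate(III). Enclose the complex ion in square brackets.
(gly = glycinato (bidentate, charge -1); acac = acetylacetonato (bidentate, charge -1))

Li[Al(acac)(CN)(gly)(OH)]

Ligands: 1 hydroxo (OH, -1), 1 cyano (CN, -1), 1 glycinato (gly, -1), 1 acetylacetonato (acac, -1). Ligand charge sum = -4.
Charge balance with lithium (+1) requires 1 complex ion per 1 lithium.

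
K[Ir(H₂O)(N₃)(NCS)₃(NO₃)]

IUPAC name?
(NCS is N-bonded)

The 1 potassium counter-ion carries a total charge of +1, so each complex ion is 1−.
Ligand charges: 1×aqua (neutral), 3×isothiocyanato (-1 each), 1×nitrato (-1 each), 1×azido (-1 each); total -5. So Ir + (-5) = 1−, giving Ir = +4.
Ligands are named alphabetically: aqua before azido before isothiocyanato before nitrato.
The complex ion is anionic, so iridium takes the -ate form iridate(IV).

potassium aquaazidotriisothiocyanatonitratoiridate(IV)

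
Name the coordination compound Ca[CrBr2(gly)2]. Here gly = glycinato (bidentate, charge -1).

calcium dibromobis(glycinato)chromate(II)

The 1 calcium counter-ion carries a total charge of +2, so each complex ion is 2−.
Ligand charges: 2×glycinato (-1 each), 2×bromo (-1 each); total -4. So Cr + (-4) = 2−, giving Cr = +2.
Ligands are named alphabetically: bromo before glycinato.
The complex ion is anionic, so chromium takes the -ate form chromate(II).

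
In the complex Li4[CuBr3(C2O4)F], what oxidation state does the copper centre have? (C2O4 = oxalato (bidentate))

+2

4 lithium outside the brackets (+1 each) → the complex ion is 4−.
Ligand charges: 1×C2O4 = -2; 1×F = -1; 3×Br = -3; sum -6.
Cu + (-6) = 4− ⇒ Cu is +2.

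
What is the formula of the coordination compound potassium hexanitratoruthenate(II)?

Ligands: 6 nitrato (NO3, -1). Ligand charge sum = -6.
With Ru in oxidation state +2, the complex ion is [Ru...]^4−.
Charge balance with potassium (+1) requires 1 complex ion per 4 potassium.

K4[Ru(NO3)6]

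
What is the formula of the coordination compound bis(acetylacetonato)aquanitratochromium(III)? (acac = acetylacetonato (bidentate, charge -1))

[Cr(acac)2(H2O)(NO3)]

Ligands: 2 acetylacetonato (acac, -1), 1 nitrato (NO3, -1), 1 aqua (H2O, neutral). Ligand charge sum = -3.
With Cr in oxidation state +3, the complex ion is [Cr...].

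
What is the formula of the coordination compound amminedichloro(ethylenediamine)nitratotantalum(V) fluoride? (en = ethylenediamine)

[TaCl2(en)(NH3)(NO3)]F2

Ligands: 2 chloro (Cl, -1), 1 ammine (NH3, neutral), 1 ethylenediamine (en, neutral), 1 nitrato (NO3, -1). Ligand charge sum = -3.
Charge balance with fluoride (-1) requires 1 complex ion per 2 fluoride.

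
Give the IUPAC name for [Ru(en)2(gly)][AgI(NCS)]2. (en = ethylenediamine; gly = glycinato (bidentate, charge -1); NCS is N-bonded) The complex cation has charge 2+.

The complex cation is given as 2+; its ligand charges sum to -1, so Ru = +3.
With 2 anions per cation, each anion must be 2/2 = 1−.
Anion: ligand charges sum to -2; for the ion to be 1−, Ag = +1.

bis(ethylenediamine)(glycinato)ruthenium(III) iodoisothiocyanatoargentate(I)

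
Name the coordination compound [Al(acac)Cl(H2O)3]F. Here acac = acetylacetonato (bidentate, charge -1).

(acetylacetonato)triaquachloroaluminium(III) fluoride

The 1 fluoride counter-ion carries a total charge of -1, so each complex ion is 1+.
Ligand charges: 1×acetylacetonato (-1 each), 1×chloro (-1 each), 3×aqua (neutral); total -2. So Al + (-2) = 1+, giving Al = +3.
Ligands are named alphabetically: acetylacetonato before aqua before chloro.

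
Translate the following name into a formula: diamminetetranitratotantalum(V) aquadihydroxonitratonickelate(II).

[Ta(NH3)2(NO3)4][Ni(H2O)(NO3)(OH)2]

Cation [Ta…]: ligand charges -4, Ta(V) ⇒ ion charge 1+.
Anion [Ni…]: ligand charges -3, Ni(II) ⇒ ion charge 1−.
One 1+ cation balances one 1− anion.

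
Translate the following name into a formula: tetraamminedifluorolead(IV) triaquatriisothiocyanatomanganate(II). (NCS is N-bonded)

[PbF2(NH3)4][Mn(H2O)3(NCS)3]2

Cation [Pb…]: ligand charges -2, Pb(IV) ⇒ ion charge 2+.
Anion [Mn…]: ligand charges -3, Mn(II) ⇒ ion charge 1−.
One 2+ cation requires 2 of the 1− anion.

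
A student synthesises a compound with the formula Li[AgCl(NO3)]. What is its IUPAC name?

lithium chloronitratoargentate(I)

The 1 lithium counter-ion carries a total charge of +1, so each complex ion is 1−.
Ligand charges: 1×nitrato (-1 each), 1×chloro (-1 each); total -2. So Ag + (-2) = 1−, giving Ag = +1.
The complex ion is anionic, so silver takes the -ate form argentate(I).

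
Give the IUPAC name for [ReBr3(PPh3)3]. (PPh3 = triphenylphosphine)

tribromotris(triphenylphosphine)rhenium(III)

There is no counter-ion, so the complex is neutral overall.
Ligand charges: 3×bromo (-1 each), 3×triphenylphosphine (neutral); total -3. So Re + (-3) = 0, giving Re = +3.
Ligands are named alphabetically: bromo before triphenylphosphine.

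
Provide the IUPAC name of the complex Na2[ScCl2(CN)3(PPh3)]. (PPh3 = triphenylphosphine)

sodium dichlorotricyano(triphenylphosphine)scandate(III)

The 2 sodium counter-ions carry a total charge of +2, so each complex ion is 2−.
Ligand charges: 3×cyano (-1 each), 1×triphenylphosphine (neutral), 2×chloro (-1 each); total -5. So Sc + (-5) = 2−, giving Sc = +3.
The complex ion is anionic, so scandium takes the -ate form scandate(III).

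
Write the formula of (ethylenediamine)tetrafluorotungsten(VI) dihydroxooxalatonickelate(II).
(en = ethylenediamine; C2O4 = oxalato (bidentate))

Cation [W…]: ligand charges -4, W(VI) ⇒ ion charge 2+.
Anion [Ni…]: ligand charges -4, Ni(II) ⇒ ion charge 2−.
One 2+ cation balances one 2− anion.

[W(en)F4][Ni(C2O4)(OH)2]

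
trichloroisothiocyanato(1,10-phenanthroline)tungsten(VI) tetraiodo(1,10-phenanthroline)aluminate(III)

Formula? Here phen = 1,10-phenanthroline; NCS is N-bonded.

[WCl3(NCS)(phen)][AlI4(phen)]2

Cation [W…]: ligand charges -4, W(VI) ⇒ ion charge 2+.
Anion [Al…]: ligand charges -4, Al(III) ⇒ ion charge 1−.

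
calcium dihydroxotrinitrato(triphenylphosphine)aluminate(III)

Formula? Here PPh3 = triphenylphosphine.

Ligands: 1 triphenylphosphine (PPh3, neutral), 2 hydroxo (OH, -1), 3 nitrato (NO3, -1). Ligand charge sum = -5.
With Al in oxidation state +3, the complex ion is [Al...]^2−.
Charge balance with calcium (+2) requires 1 complex ion per 1 calcium.

Ca[Al(NO3)3(OH)2(PPh3)]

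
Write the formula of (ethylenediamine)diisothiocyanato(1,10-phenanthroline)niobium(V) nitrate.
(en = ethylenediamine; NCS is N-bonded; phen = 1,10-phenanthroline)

[Nb(en)(NCS)2(phen)](NO3)3

Ligands: 1 ethylenediamine (en, neutral), 2 isothiocyanato (NCS, -1), 1 1,10-phenanthroline (phen, neutral). Ligand charge sum = -2.
With Nb in oxidation state +5, the complex ion is [Nb...]^3+.
Charge balance with nitrate (-1) requires 1 complex ion per 3 nitrate.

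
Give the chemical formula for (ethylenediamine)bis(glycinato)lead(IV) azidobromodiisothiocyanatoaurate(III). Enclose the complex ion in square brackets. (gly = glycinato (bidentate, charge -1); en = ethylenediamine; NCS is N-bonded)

Cation [Pb…]: ligand charges -2, Pb(IV) ⇒ ion charge 2+.
Anion [Au…]: ligand charges -4, Au(III) ⇒ ion charge 1−.

[Pb(en)(gly)2][AuBr(N3)(NCS)2]2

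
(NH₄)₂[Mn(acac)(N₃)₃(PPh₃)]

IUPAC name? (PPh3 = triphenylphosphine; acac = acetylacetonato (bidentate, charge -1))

ammonium (acetylacetonato)triazido(triphenylphosphine)manganate(II)

The 2 ammonium counter-ions carry a total charge of +2, so each complex ion is 2−.
Ligand charges: 1×triphenylphosphine (neutral), 3×azido (-1 each), 1×acetylacetonato (-1 each); total -4. So Mn + (-4) = 2−, giving Mn = +2.
Ligands are named alphabetically: acetylacetonato before azido before triphenylphosphine.
The complex ion is anionic, so manganese takes the -ate form manganate(II).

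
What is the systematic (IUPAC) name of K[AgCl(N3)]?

potassium azidochloroargentate(I)

The 1 potassium counter-ion carries a total charge of +1, so each complex ion is 1−.
Ligand charges: 1×azido (-1 each), 1×chloro (-1 each); total -2. So Ag + (-2) = 1−, giving Ag = +1.
The complex ion is anionic, so silver takes the -ate form argentate(I).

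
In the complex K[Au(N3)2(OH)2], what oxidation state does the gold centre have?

1 potassium outside the brackets (+1 each) → the complex ion is 1−.
Ligand charges: 2×OH = -2; 2×N3 = -2; sum -4.
Au + (-4) = 1− ⇒ Au is +3.

+3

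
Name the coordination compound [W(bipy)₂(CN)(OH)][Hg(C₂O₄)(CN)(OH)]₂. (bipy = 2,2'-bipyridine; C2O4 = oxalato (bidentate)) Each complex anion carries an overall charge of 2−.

bis(2,2'-bipyridine)cyanohydroxotungsten(VI) cyanohydroxooxalatomercurate(II)

Both ions are complex: the cation is named first with the plain metal name, the anion second with the -ate form; each ion's ligands are alphabetised independently.
The complex anion is given as 2−; its ligand charges sum to -4, so Hg = +2.
With 2 anions per cation, the cation must be 2×2 = 4+.
Cation: ligand charges sum to -2; for the ion to be 4+, W = +6.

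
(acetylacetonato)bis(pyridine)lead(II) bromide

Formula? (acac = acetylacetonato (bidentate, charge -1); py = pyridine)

[Pb(acac)(py)2]Br

Ligands: 1 acetylacetonato (acac, -1), 2 pyridine (py, neutral). Ligand charge sum = -1.
Charge balance with bromide (-1) requires 1 complex ion per 1 bromide.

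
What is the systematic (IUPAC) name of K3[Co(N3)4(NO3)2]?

potassium tetraazidodinitratocobaltate(III)

The 3 potassium counter-ions carry a total charge of +3, so each complex ion is 3−.
Ligand charges: 2×nitrato (-1 each), 4×azido (-1 each); total -6. So Co + (-6) = 3−, giving Co = +3.
Ligands are named alphabetically: azido before nitrato.
The complex ion is anionic, so cobalt takes the -ate form cobaltate(III).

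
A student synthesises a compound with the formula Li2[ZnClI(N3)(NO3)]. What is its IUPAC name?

lithium azidochloroiodonitratozincate(II)

The 2 lithium counter-ions carry a total charge of +2, so each complex ion is 2−.
Ligand charges: 1×iodo (-1 each), 1×nitrato (-1 each), 1×azido (-1 each), 1×chloro (-1 each); total -4. So Zn + (-4) = 2−, giving Zn = +2.
Ligands are named alphabetically: azido before chloro before iodo before nitrato.
The complex ion is anionic, so zinc takes the -ate form zincate(II).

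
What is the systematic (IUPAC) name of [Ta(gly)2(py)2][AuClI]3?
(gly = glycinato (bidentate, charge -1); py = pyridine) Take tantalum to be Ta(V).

Both ions are complex: the cation is named first with the plain metal name, the anion second with the -ate form; each ion's ligands are alphabetised independently.
Ta is given as +5; the cation's ligand charges sum to -2, so the complex cation is 3+.
With 3 anions per cation, each anion must be 3/3 = 1−.
Anion: ligand charges sum to -2; for the ion to be 1−, Au = +1.

bis(glycinato)bis(pyridine)tantalum(V) chloroiodoaurate(I)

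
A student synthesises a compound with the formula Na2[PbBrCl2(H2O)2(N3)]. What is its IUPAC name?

sodium diaquaazidobromodichloroplumbate(II)

The 2 sodium counter-ions carry a total charge of +2, so each complex ion is 2−.
Ligand charges: 2×aqua (neutral), 1×bromo (-1 each), 1×azido (-1 each), 2×chloro (-1 each); total -4. So Pb + (-4) = 2−, giving Pb = +2.
The complex ion is anionic, so lead takes the -ate form plumbate(II).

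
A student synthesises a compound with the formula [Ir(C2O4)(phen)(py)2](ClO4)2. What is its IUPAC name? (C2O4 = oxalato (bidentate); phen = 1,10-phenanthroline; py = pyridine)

oxalato(1,10-phenanthroline)bis(pyridine)iridium(IV) perchlorate

The 2 perchlorate counter-ions carry a total charge of -2, so each complex ion is 2+.
Ligand charges: 1×oxalato (-2 each), 1×1,10-phenanthroline (neutral), 2×pyridine (neutral); total -2. So Ir + (-2) = 2+, giving Ir = +4.
Ligands are named alphabetically: oxalato before phenanthroline before pyridine.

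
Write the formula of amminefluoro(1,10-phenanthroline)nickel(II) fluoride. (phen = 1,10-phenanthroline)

Ligands: 1 1,10-phenanthroline (phen, neutral), 1 ammine (NH3, neutral), 1 fluoro (F, -1). Ligand charge sum = -1.
With Ni in oxidation state +2, the complex ion is [Ni...]^1+.
Charge balance with fluoride (-1) requires 1 complex ion per 1 fluoride.

[NiF(NH3)(phen)]F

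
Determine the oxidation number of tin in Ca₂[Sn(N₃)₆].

+2

2 calcium outside the brackets (+2 each) → the complex ion is 4−.
Ligand charges: 6×N3 = -6; sum -6.
Sn + (-6) = 4− ⇒ Sn is +2.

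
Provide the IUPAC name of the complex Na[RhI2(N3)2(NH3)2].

The 1 sodium counter-ion carries a total charge of +1, so each complex ion is 1−.
Ligand charges: 2×iodo (-1 each), 2×ammine (neutral), 2×azido (-1 each); total -4. So Rh + (-4) = 1−, giving Rh = +3.
Ligands are named alphabetically: ammine before azido before iodo.
The complex ion is anionic, so rhodium takes the -ate form rhodate(III).

sodium diamminediazidodiiodorhodate(III)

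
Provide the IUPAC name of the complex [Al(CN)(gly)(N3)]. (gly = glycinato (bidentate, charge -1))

azidocyano(glycinato)aluminium(III)

There is no counter-ion, so the complex is neutral overall.
Ligand charges: 1×azido (-1 each), 1×glycinato (-1 each), 1×cyano (-1 each); total -3. So Al + (-3) = 0, giving Al = +3.
Ligands are named alphabetically: azido before cyano before glycinato.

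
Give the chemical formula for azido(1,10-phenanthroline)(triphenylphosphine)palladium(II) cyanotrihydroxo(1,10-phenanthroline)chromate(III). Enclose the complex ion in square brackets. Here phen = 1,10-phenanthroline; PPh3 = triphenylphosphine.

Cation [Pd…]: ligand charges -1, Pd(II) ⇒ ion charge 1+.
Anion [Cr…]: ligand charges -4, Cr(III) ⇒ ion charge 1−.
One 1+ cation balances one 1− anion.

[Pd(N3)(phen)(PPh3)][Cr(CN)(OH)3(phen)]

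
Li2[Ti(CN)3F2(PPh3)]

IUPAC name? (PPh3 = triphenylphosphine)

lithium tricyanodifluoro(triphenylphosphine)titanate(III)

The 2 lithium counter-ions carry a total charge of +2, so each complex ion is 2−.
Ligand charges: 3×cyano (-1 each), 1×triphenylphosphine (neutral), 2×fluoro (-1 each); total -5. So Ti + (-5) = 2−, giving Ti = +3.
Ligands are named alphabetically: cyano before fluoro before triphenylphosphine.
The complex ion is anionic, so titanium takes the -ate form titanate(III).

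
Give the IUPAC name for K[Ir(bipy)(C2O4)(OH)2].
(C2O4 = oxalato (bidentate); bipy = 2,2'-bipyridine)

potassium (2,2'-bipyridine)dihydroxooxalatoiridate(III)

The 1 potassium counter-ion carries a total charge of +1, so each complex ion is 1−.
Ligand charges: 2×hydroxo (-1 each), 1×oxalato (-2 each), 1×2,2'-bipyridine (neutral); total -4. So Ir + (-4) = 1−, giving Ir = +3.
Ligands are named alphabetically: bipyridine before hydroxo before oxalato.
The complex ion is anionic, so iridium takes the -ate form iridate(III).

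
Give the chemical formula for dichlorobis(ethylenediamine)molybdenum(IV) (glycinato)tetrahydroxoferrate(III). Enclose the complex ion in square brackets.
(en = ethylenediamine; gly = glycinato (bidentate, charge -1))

Cation [Mo…]: ligand charges -2, Mo(IV) ⇒ ion charge 2+.
Anion [Fe…]: ligand charges -5, Fe(III) ⇒ ion charge 2−.
One 2+ cation balances one 2− anion.

[MoCl2(en)2][Fe(gly)(OH)4]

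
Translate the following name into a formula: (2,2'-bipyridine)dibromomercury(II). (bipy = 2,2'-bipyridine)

Ligands: 2 bromo (Br, -1), 1 2,2'-bipyridine (bipy, neutral). Ligand charge sum = -2.
With Hg in oxidation state +2, the complex ion is [Hg...].

[Hg(bipy)Br2]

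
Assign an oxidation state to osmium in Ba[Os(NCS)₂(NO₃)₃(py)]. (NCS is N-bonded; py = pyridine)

1 barium outside the brackets (+2 each) → the complex ion is 2−.
Ligand charges: 2×NCS = -2; 1×py neutral; 3×NO3 = -3; sum -5.
Os + (-5) = 2− ⇒ Os is +3.

+3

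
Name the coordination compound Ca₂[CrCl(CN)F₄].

The 2 calcium counter-ions carry a total charge of +4, so each complex ion is 4−.
Ligand charges: 1×cyano (-1 each), 4×fluoro (-1 each), 1×chloro (-1 each); total -6. So Cr + (-6) = 4−, giving Cr = +2.
Ligands are named alphabetically: chloro before cyano before fluoro.
The complex ion is anionic, so chromium takes the -ate form chromate(II).

calcium chlorocyanotetrafluorochromate(II)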